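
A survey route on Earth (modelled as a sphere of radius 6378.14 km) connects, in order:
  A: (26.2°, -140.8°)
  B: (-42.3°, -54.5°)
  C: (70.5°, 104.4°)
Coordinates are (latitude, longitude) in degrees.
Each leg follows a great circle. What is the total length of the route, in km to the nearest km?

28341 km

Leg A→B: central angle 1.8279 rad, distance 11658.8 km.
Leg B→C: central angle 2.6154 rad, distance 16681.7 km.
Total: 11658.8 + 16681.7 ≈ 28341 km.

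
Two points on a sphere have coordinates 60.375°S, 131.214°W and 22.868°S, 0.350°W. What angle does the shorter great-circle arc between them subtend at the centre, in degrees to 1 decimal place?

87.7°

In radians: φ₁ = -1.0537, φ₂ = -0.3991, Δλ = 130.864° = 2.2840 rad.
Haversine: a = sin²(Δφ/2) + cos φ₁ cos φ₂ sin²(Δλ/2) = 0.1034 + (0.4943)(0.9214)(0.8271) = 0.48009.
Central angle c = 2·arcsin(√a) = 1.53097 rad.
So the angular separation is 87.7°.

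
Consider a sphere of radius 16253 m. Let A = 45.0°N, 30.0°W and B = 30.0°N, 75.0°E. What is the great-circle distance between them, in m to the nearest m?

22339 m

Let φ₁ = 0.7854 rad, φ₂ = 0.5236 rad, and Δλ = 1.8326 rad.
Haversine: a = sin²(Δφ/2) + cos φ₁ cos φ₂ sin²(Δλ/2) = 0.0170 + (0.7071)(0.8660)(0.6294) = 0.40247.
Central angle c = 2·arcsin(√a) = 1.37448 rad.
Distance = R·c = 16253 × 1.3745 ≈ 22339 m.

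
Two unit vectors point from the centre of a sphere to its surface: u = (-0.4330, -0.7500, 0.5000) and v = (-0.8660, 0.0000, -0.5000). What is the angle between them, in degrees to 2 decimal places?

u·v = 0.1250; |u| = 1.0000, |v| = 1.0000.
cos θ = (u·v)/(|u||v|) = 0.1250, so θ = 82.82°.

82.82°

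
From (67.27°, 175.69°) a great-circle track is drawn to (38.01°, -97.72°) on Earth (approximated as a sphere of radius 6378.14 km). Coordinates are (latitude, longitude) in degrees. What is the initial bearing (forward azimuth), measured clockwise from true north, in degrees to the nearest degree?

76°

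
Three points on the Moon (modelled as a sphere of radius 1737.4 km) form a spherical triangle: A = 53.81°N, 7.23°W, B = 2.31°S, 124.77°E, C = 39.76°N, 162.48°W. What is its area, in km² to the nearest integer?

Side lengths (central angles): a = 1.3674, b = 1.4666, c = 2.0123 rad; semiperimeter s = 2.4232.
By l'Huilier's theorem, tan(E/4) = √[tan(s/2) tan((s−a)/2) tan((s−b)/2) tan((s−c)/2)], giving spherical excess E = 1.5549 rad.
Area = E·R² = 1.5549 × (1737.4)² ≈ 4693519 km².

4693519 km²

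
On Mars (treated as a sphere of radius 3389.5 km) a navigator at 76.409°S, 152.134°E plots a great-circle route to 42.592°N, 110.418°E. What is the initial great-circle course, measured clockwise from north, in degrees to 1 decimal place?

324.7°

Δλ = -41.716° = -0.7281 rad.
y = sin Δλ · cos φ₂ = (-0.6654)(0.7362) = -0.4899
x = cos φ₁ sin φ₂ − sin φ₁ cos φ₂ cos Δλ = (0.2350)(0.6768) − (-0.9720)(0.7362)(0.7465) = 0.6932
θ = atan2(y, x) = -35.25°; adding 360° gives 324.7°.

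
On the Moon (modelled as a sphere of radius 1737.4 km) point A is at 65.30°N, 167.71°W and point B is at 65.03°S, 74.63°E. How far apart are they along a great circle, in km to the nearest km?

4697 km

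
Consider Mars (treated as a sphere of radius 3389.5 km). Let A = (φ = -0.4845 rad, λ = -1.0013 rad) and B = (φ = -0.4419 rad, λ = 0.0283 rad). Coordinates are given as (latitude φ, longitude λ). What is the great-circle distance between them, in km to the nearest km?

3095 km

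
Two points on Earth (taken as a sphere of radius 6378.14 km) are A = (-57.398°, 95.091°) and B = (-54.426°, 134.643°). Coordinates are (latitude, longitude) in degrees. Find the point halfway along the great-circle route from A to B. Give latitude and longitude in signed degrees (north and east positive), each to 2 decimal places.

The central angle between A and B is δ = 0.3848 rad.
With f = 0.5, the slerp weights are sin((1−f)δ)/sin δ = 0.5094 and sin(fδ)/sin δ = 0.5094.
Weighted sum of the unit vectors: (0.5094)·(-0.0478,0.5367,-0.8424) + (0.5094)·(-0.4088,0.4139,-0.8134) = (-0.2326, 0.4842, -0.8435).
Converting back: φ = atan2(z, √(x²+y²)) = -57.51°, λ = atan2(y, x) = 115.66°.

-57.51°, 115.66°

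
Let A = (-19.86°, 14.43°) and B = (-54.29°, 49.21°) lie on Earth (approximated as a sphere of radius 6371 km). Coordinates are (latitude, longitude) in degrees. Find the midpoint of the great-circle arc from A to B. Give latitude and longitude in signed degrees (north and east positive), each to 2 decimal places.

-38.30°, 27.63°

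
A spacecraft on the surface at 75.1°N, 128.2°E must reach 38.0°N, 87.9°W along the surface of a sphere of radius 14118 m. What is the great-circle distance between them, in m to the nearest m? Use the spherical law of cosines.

15882 m

Let φ₁ = 1.3107 rad, φ₂ = 0.6632 rad, and Δλ = 2.5115 rad.
cos c = sin φ₁ sin φ₂ + cos φ₁ cos φ₂ cos Δλ = (0.9664)(0.6157) + (0.2571)(0.7880)(-0.8080) = 0.43124,
so c = arccos(0.43124) = 1.12493 rad.
Distance = R·c = 14118 × 1.1249 ≈ 15882 m.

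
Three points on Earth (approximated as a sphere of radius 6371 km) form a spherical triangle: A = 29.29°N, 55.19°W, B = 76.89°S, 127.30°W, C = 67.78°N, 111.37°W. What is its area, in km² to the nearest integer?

66490994 km²

Side lengths (central angles): a = 2.5307, b = 0.8809, c = 1.9995 rad; semiperimeter s = 2.7055.
By l'Huilier's theorem, tan(E/4) = √[tan(s/2) tan((s−a)/2) tan((s−b)/2) tan((s−c)/2)], giving spherical excess E = 1.6381 rad.
Area = E·R² = 1.6381 × (6371)² ≈ 66490994 km².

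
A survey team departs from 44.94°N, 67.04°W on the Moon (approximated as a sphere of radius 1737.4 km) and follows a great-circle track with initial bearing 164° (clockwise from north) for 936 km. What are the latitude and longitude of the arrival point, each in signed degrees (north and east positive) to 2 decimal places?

14.91°, -58.63°

Angular distance δ = d/R = 936/1737.4 = 0.53874 rad; initial bearing θ = 2.8623 rad.
sin φ₂ = sin φ₁ cos δ + cos φ₁ sin δ cos θ = (0.7064)(0.8584) + (0.7078)(0.5131)(-0.9613) = 0.2572, so φ₂ = 14.91°.
Δλ = atan2(sin θ sin δ cos φ₁, cos δ − sin φ₁ sin φ₂) = atan2(0.1001, 0.6767) = 8.415°.
λ₂ = -67.040° + 8.415° = -58.63°.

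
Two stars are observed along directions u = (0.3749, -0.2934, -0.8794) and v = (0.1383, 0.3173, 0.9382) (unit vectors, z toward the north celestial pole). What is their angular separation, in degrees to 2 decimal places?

150.03°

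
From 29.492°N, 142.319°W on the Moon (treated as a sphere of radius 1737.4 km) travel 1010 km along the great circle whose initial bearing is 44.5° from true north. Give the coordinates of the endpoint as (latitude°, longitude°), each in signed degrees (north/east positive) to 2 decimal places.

Angular distance δ = d/R = 1010/1737.4 = 0.58133 rad; initial bearing θ = 0.7767 rad.
sin φ₂ = sin φ₁ cos δ + cos φ₁ sin δ cos θ = (0.4923)(0.8357) + (0.8704)(0.5491)(0.7133) = 0.7524, so φ₂ = 48.79°.
Δλ = atan2(sin θ sin δ cos φ₁, cos δ − sin φ₁ sin φ₂) = atan2(0.3350, 0.4653) = 35.751°.
λ₂ = -142.319° + 35.751° = -106.57°.

48.79°, -106.57°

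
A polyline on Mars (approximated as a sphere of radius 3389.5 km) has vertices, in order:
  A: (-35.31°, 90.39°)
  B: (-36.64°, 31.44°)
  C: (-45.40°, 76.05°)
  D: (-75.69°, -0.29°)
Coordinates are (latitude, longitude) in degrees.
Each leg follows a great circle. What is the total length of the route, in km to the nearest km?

Leg A→B: central angle 0.8194 rad, distance 2777.3 km.
Leg B→C: central angle 0.5988 rad, distance 2029.6 km.
Leg C→D: central angle 0.7511 rad, distance 2545.9 km.
Total: 2777.3 + 2029.6 + 2545.9 ≈ 7353 km.

7353 km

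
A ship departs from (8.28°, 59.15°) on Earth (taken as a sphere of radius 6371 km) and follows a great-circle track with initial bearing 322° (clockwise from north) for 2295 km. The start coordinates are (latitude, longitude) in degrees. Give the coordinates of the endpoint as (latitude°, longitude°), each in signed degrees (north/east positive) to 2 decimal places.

24.18°, 45.39°

Angular distance δ = d/R = 2295/6371 = 0.36023 rad; initial bearing θ = 5.6200 rad.
sin φ₂ = sin φ₁ cos δ + cos φ₁ sin δ cos θ = (0.1440)(0.9358) + (0.9896)(0.3525)(0.7880) = 0.4096, so φ₂ = 24.18°.
Δλ = atan2(sin θ sin δ cos φ₁, cos δ − sin φ₁ sin φ₂) = atan2(-0.2147, 0.8768) = -13.762°.
λ₂ = 59.150° − 13.762° = 45.39°.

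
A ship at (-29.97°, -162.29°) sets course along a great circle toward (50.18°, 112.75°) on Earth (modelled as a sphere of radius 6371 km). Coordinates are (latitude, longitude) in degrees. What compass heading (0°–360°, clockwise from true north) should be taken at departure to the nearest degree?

With φ₁ = -0.5231, φ₂ = 0.8758, Δλ = -1.4828 rad, the forward-azimuth formula gives
θ = atan2( sin Δλ cos φ₂ , cos φ₁ sin φ₂ − sin φ₁ cos φ₂ cos Δλ ) = atan2(-0.6379, 0.6935) = -42.61°.
Adding 360° brings this into [0°, 360°): 317°.

317°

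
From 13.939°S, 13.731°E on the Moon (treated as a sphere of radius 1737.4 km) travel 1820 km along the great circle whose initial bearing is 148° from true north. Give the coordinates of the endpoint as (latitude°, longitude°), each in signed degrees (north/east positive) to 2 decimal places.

Angular distance δ = d/R = 1820/1737.4 = 1.04754 rad; initial bearing θ = 2.5831 rad.
sin φ₂ = sin φ₁ cos δ + cos φ₁ sin δ cos θ = (-0.2409)(0.4997) + (0.9706)(0.8662)(-0.8480) = -0.8333, so φ₂ = -56.44°.
Δλ = atan2(sin θ sin δ cos φ₁, cos δ − sin φ₁ sin φ₂) = atan2(0.4455, 0.2990) = 56.135°.
λ₂ = 13.731° + 56.135° = 69.87°.

-56.44°, 69.87°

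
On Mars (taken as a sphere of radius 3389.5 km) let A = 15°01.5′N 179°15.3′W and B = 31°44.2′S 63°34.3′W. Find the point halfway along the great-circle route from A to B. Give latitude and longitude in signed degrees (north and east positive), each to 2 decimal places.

-15.35°, -127.18°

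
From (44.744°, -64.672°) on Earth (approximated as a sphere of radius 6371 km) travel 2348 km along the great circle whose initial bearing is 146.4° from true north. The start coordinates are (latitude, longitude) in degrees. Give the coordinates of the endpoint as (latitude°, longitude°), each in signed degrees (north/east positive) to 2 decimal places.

Angular distance δ = d/R = 2348/6371 = 0.36854 rad; initial bearing θ = 2.5552 rad.
sin φ₂ = sin φ₁ cos δ + cos φ₁ sin δ cos θ = (0.7039)(0.9329) + (0.7103)(0.3603)(-0.8329) = 0.4435, so φ₂ = 26.33°.
Δλ = atan2(sin θ sin δ cos φ₁, cos δ − sin φ₁ sin φ₂) = atan2(0.1416, 0.6206) = 12.853°.
λ₂ = -64.672° + 12.853° = -51.82°.

26.33°, -51.82°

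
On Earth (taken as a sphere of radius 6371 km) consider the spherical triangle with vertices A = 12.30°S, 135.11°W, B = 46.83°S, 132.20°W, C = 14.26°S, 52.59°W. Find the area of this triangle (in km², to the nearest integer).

18651225 km²

Side lengths (central angles): a = 1.2669, b = 1.3941, c = 0.6042 rad; semiperimeter s = 1.6326.
By l'Huilier's theorem, tan(E/4) = √[tan(s/2) tan((s−a)/2) tan((s−b)/2) tan((s−c)/2)], giving spherical excess E = 0.4595 rad.
Area = E·R² = 0.4595 × (6371)² ≈ 18651225 km².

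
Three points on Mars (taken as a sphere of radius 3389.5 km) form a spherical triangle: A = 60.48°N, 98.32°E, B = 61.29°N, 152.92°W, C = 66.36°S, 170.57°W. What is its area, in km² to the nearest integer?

Side lengths (central angles): a = 2.2394, b = 2.4997, c = 0.8133 rad; semiperimeter s = 2.7762.
By l'Huilier's theorem, tan(E/4) = √[tan(s/2) tan((s−a)/2) tan((s−b)/2) tan((s−c)/2)], giving spherical excess E = 2.0317 rad.
Area = E·R² = 2.0317 × (3389.5)² ≈ 23341676 km².

23341676 km²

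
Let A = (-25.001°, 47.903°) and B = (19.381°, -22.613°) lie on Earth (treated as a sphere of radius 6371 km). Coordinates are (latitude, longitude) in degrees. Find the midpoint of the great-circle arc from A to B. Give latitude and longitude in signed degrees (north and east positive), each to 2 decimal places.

-3.44°, 11.83°

The central angle between A and B is δ = 1.4254 rad.
With f = 0.5, the slerp weights are sin((1−f)δ)/sin δ = 0.6608 and sin(fδ)/sin δ = 0.6608.
Weighted sum of the unit vectors: (0.6608)·(0.6076,0.6725,-0.4226) + (0.6608)·(0.8708,-0.3627,0.3318) = (0.9770, 0.2047, -0.0600).
Converting back: φ = atan2(z, √(x²+y²)) = -3.44°, λ = atan2(y, x) = 11.83°.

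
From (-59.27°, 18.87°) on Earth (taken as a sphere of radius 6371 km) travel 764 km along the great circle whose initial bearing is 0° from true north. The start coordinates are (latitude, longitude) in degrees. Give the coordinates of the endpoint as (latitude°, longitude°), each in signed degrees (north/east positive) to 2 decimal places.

Angular distance δ = d/R = 764/6371 = 0.11992 rad; initial bearing θ = 0.0000 rad.
sin φ₂ = sin φ₁ cos δ + cos φ₁ sin δ cos θ = (-0.8596)(0.9928) + (0.5110)(0.1196)(1.0000) = -0.7923, so φ₂ = -52.40°.
Δλ = atan2(sin θ sin δ cos φ₁, cos δ − sin φ₁ sin φ₂) = atan2(0.0000, 0.3118) = 0.000°.
λ₂ = 18.870° + 0.000° = 18.87°.

-52.40°, 18.87°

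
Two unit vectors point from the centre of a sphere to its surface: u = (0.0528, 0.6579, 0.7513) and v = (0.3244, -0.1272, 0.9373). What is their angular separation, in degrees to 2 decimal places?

50.38°

u·v = 0.6376; |u| = 1.0000, |v| = 1.0000.
cos θ = (u·v)/(|u||v|) = 0.6376, so θ = 50.38°.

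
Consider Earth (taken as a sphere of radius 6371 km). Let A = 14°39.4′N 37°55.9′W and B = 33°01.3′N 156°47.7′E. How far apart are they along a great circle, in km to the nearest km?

With latitudes φ₁ = 14.657°, φ₂ = 33.022° and longitude difference Δλ = -165.273°:
cos c = sin φ₁ sin φ₂ + cos φ₁ cos φ₂ cos Δλ = (0.2530)(0.5450) + (0.9675)(0.8385)(-0.9671) = -0.64664,
so c = arccos(-0.64664) = 2.27397 rad.
Distance = R·c = 6371 × 2.2740 ≈ 14487 km.

14487 km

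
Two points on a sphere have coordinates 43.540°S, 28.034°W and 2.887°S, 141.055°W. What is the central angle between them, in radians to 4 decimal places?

1.8219 rad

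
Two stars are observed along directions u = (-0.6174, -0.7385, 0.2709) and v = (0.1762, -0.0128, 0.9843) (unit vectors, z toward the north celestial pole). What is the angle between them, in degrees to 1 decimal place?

80.4°

u·v = 0.1673; |u| = 1.0000, |v| = 1.0000.
cos θ = (u·v)/(|u||v|) = 0.1673, so θ = 80.4°.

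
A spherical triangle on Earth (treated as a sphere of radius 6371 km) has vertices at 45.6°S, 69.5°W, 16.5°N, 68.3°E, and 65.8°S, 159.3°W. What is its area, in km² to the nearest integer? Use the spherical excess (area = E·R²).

Side lengths (central angles): a = 2.1224, b = 0.8597, c = 2.3460 rad; semiperimeter s = 2.6641.
By l'Huilier's theorem, tan(E/4) = √[tan(s/2) tan((s−a)/2) tan((s−b)/2) tan((s−c)/2)], giving spherical excess E = 1.7940 rad.
Area = E·R² = 1.7940 × (6371)² ≈ 72818661 km².

72818661 km²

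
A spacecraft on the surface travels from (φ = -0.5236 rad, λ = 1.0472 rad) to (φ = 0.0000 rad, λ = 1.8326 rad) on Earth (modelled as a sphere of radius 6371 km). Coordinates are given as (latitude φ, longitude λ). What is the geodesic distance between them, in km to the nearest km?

Let φ₁ = -0.5236 rad, φ₂ = 0.0000 rad, and Δλ = 0.7854 rad.
Haversine: a = sin²(Δφ/2) + cos φ₁ cos φ₂ sin²(Δλ/2) = 0.0670 + (0.8660)(1.0000)(0.1464) = 0.19381.
Central angle c = 2·arcsin(√a) = 0.91174 rad.
Distance = R·c = 6371 × 0.9117 ≈ 5809 km.

5809 km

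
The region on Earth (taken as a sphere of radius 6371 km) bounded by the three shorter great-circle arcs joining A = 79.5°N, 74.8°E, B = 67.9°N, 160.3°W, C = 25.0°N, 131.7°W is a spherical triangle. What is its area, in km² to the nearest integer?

3324309 km²

Side lengths (central angles): a = 0.8080, b = 1.2998, c = 0.5120 rad; semiperimeter s = 1.3099.
By l'Huilier's theorem, tan(E/4) = √[tan(s/2) tan((s−a)/2) tan((s−b)/2) tan((s−c)/2)], giving spherical excess E = 0.0819 rad.
Area = E·R² = 0.0819 × (6371)² ≈ 3324309 km².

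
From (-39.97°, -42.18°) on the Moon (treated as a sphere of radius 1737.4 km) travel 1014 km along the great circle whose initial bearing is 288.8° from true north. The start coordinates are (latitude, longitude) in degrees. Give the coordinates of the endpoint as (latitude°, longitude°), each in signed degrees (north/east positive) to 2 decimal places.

-23.58°, -76.87°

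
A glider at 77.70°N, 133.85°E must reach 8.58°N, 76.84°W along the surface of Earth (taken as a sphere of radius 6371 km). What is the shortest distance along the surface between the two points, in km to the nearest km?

10233 km

In radians: φ₁ = 1.3561, φ₂ = 0.1497, Δλ = 149.310° = 2.6060 rad.
Haversine: a = sin²(Δφ/2) + cos φ₁ cos φ₂ sin²(Δλ/2) = 0.3218 + (0.2130)(0.9888)(0.9300) = 0.51769.
Central angle c = 2·arcsin(√a) = 1.60618 rad.
Distance = R·c = 6371 × 1.6062 ≈ 10233 km.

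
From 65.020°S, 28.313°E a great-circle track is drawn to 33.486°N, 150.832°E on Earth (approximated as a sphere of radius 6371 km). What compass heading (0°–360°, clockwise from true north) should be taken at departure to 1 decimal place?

Δλ = 122.519° = 2.1384 rad.
y = sin Δλ · cos φ₂ = (0.8432)(0.8340) = 0.7033
x = cos φ₁ sin φ₂ − sin φ₁ cos φ₂ cos Δλ = (0.4223)(0.5517) − (-0.9065)(0.8340)(-0.5376) = -0.1734
θ = atan2(y, x) = 103.85°, so the bearing is 103.9°.

103.9°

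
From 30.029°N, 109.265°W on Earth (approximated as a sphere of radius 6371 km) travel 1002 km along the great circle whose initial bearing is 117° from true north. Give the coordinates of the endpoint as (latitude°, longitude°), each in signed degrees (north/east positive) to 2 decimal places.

25.64°, -100.36°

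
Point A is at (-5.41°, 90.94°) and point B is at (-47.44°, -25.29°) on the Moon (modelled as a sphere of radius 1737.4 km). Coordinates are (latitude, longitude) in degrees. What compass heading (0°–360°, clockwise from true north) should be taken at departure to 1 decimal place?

218.5°

Δλ = -116.230° = -2.0286 rad.
y = sin Δλ · cos φ₂ = (-0.8970)(0.6764) = -0.6067
x = cos φ₁ sin φ₂ − sin φ₁ cos φ₂ cos Δλ = (0.9955)(-0.7366) − (-0.0943)(0.6764)(-0.4420) = -0.7615
θ = atan2(y, x) = -141.45°; adding 360° gives 218.5°.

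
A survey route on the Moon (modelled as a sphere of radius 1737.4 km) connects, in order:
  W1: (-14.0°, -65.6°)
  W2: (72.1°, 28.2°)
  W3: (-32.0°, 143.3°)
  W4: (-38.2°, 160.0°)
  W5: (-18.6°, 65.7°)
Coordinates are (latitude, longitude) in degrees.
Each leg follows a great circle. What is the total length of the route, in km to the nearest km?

9984 km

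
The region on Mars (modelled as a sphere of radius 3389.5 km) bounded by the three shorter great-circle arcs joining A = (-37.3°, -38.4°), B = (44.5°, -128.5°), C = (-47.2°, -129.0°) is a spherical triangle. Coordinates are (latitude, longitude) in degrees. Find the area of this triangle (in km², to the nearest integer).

15657130 km²

Side lengths (central angles): a = 1.6005, b = 1.1163, c = 2.0106 rad; semiperimeter s = 2.3637.
By l'Huilier's theorem, tan(E/4) = √[tan(s/2) tan((s−a)/2) tan((s−b)/2) tan((s−c)/2)], giving spherical excess E = 1.3628 rad.
Area = E·R² = 1.3628 × (3389.5)² ≈ 15657130 km².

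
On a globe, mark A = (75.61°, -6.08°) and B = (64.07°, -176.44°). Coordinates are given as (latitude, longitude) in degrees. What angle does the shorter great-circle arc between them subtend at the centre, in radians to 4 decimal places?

With latitudes φ₁ = 75.610°, φ₂ = 64.070° and longitude difference Δλ = -170.360°:
Haversine: a = sin²(Δφ/2) + cos φ₁ cos φ₂ sin²(Δλ/2) = 0.0101 + (0.2485)(0.4373)(0.9929) = 0.11801.
Central angle c = 2·arcsin(√a) = 0.70134 rad.
So the angular separation is 0.7013 rad.

0.7013 rad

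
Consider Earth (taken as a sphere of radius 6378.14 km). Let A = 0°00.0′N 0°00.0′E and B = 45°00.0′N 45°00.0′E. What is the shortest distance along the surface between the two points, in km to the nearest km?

With latitudes φ₁ = 0.000°, φ₂ = 45.000° and longitude difference Δλ = 45.000°:
cos c = sin φ₁ sin φ₂ + cos φ₁ cos φ₂ cos Δλ = (0.0000)(0.7071) + (1.0000)(0.7071)(0.7071) = 0.50000,
so c = arccos(0.50000) = 1.04720 rad.
Distance = R·c = 6378.14 × 1.0472 ≈ 6679 km.

6679 km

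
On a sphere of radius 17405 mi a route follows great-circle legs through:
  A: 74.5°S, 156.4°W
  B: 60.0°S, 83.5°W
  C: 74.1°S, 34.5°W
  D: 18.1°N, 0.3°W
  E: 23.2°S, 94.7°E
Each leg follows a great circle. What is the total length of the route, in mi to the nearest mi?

75335 mi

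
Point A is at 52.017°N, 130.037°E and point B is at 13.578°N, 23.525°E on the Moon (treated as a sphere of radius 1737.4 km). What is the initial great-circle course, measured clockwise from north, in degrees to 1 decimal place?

With φ₁ = 0.9079, φ₂ = 0.2370, Δλ = -1.8590 rad, the forward-azimuth formula gives
θ = atan2( sin Δλ cos φ₂ , cos φ₁ sin φ₂ − sin φ₁ cos φ₂ cos Δλ ) = atan2(-0.9320, 0.3622) = -68.76°.
Adding 360° brings this into [0°, 360°): 291.2°.

291.2°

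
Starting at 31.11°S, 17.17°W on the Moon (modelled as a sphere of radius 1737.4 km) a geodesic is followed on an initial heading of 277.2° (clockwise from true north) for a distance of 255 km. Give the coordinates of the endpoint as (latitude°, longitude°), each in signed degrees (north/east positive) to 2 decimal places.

-29.70°, -26.79°

Angular distance δ = d/R = 255/1737.4 = 0.14677 rad; initial bearing θ = 4.8381 rad.
sin φ₂ = sin φ₁ cos δ + cos φ₁ sin δ cos θ = (-0.5167)(0.9892) + (0.8562)(0.1462)(0.1253) = -0.4954, so φ₂ = -29.70°.
Δλ = atan2(sin θ sin δ cos φ₁, cos δ − sin φ₁ sin φ₂) = atan2(-0.1242, 0.7333) = -9.615°.
λ₂ = -17.170° − 9.615° = -26.79°.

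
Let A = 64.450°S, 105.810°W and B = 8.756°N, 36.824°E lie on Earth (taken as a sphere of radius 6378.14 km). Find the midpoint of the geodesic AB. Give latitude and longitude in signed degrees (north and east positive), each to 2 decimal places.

The central angle between A and B is δ = 2.0670 rad.
With f = 0.5, the slerp weights are sin((1−f)δ)/sin δ = 0.9770 and sin(fδ)/sin δ = 0.9770.
Weighted sum of the unit vectors: (0.9770)·(-0.1175,-0.4150,-0.9022) + (0.9770)·(0.7912,0.5924,0.1522) = (0.6581, 0.1733, -0.7327).
Converting back: φ = atan2(z, √(x²+y²)) = -47.11°, λ = atan2(y, x) = 14.75°.

-47.11°, 14.75°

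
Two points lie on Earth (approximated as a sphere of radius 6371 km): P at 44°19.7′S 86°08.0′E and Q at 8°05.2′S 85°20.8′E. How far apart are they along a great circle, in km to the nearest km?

In radians: φ₁ = -0.7737, φ₂ = -0.1411, Δλ = -0.787° = -0.0137 rad.
cos c = sin φ₁ sin φ₂ + cos φ₁ cos φ₂ cos Δλ = (-0.6988)(-0.1407) + (0.7153)(0.9901)(0.9999) = 0.80646,
so c = arccos(0.80646) = 0.63265 rad.
Distance = R·c = 6371 × 0.6326 ≈ 4031 km.

4031 km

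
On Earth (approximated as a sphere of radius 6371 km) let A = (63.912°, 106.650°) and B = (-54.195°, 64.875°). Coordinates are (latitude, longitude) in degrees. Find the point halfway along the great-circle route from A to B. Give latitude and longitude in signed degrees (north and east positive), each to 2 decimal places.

Central angle δ = 2.1371 rad. Interpolating on the sphere with fraction f = 0.5:
P = [sin((1−f)δ)·A + sin(fδ)·B] / sin δ = 1.0387·A + 1.0387·B in Cartesian coordinates,
giving P = (0.1271, 0.9878, 0.0905), i.e. latitude 5.19°, longitude 82.67°.

5.19°, 82.67°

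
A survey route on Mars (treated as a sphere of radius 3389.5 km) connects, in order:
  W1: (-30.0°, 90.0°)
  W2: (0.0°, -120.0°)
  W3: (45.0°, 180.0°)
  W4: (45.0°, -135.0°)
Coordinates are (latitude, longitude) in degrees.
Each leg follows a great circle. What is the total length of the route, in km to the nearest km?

Leg W1→W2: central angle 2.4189 rad, distance 8198.7 km.
Leg W2→W3: central angle 1.2094 rad, distance 4099.4 km.
Leg W3→W4: central angle 0.5480 rad, distance 1857.5 km.
Total: 8198.7 + 4099.4 + 1857.5 ≈ 14156 km.

14156 km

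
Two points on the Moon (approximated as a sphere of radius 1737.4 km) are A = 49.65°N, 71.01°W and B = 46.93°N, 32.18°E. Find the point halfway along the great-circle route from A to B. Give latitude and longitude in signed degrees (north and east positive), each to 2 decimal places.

61.01°, -17.49°

Central angle δ = 1.0975 rad. Interpolating on the sphere with fraction f = 0.5:
P = [sin((1−f)δ)·A + sin(fδ)·B] / sin δ = 0.5860·A + 0.5860·B in Cartesian coordinates,
giving P = (0.4622, -0.1456, 0.8747), i.e. latitude 61.01°, longitude -17.49°.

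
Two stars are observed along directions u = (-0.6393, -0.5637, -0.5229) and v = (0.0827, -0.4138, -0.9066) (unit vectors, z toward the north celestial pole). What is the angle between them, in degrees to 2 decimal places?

49.12°

u·v = 0.6545; |u| = 0.9999, |v| = 1.0000.
cos θ = (u·v)/(|u||v|) = 0.6545, so θ = 49.12°.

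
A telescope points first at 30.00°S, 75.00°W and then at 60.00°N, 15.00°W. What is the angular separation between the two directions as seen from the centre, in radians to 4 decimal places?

With latitudes φ₁ = -30.000°, φ₂ = 60.000° and longitude difference Δλ = 60.000°:
cos c = sin φ₁ sin φ₂ + cos φ₁ cos φ₂ cos Δλ = (-0.5000)(0.8660) + (0.8660)(0.5000)(0.5000) = -0.21651,
so c = arccos(-0.21651) = 1.78903 rad.
So the angular separation is 1.7890 rad.

1.7890 rad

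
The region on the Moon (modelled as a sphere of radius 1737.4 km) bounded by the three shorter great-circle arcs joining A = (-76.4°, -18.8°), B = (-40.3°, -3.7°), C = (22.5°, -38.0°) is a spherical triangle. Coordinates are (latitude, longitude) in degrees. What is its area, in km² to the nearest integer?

1084314 km²

Side lengths (central angles): a = 1.2297, b = 1.7384, c = 0.6405 rad; semiperimeter s = 1.8043.
By l'Huilier's theorem, tan(E/4) = √[tan(s/2) tan((s−a)/2) tan((s−b)/2) tan((s−c)/2)], giving spherical excess E = 0.3592 rad.
Area = E·R² = 0.3592 × (1737.4)² ≈ 1084314 km².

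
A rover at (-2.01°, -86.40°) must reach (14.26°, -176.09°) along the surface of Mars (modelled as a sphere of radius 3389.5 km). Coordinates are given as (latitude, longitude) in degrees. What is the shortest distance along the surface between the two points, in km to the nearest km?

In radians: φ₁ = -0.0351, φ₂ = 0.2489, Δλ = -89.690° = -1.5654 rad.
cos c = sin φ₁ sin φ₂ + cos φ₁ cos φ₂ cos Δλ = (-0.0351)(0.2463) + (0.9994)(0.9692)(0.0054) = -0.00340,
so c = arccos(-0.00340) = 1.57420 rad.
Distance = R·c = 3389.5 × 1.5742 ≈ 5336 km.

5336 km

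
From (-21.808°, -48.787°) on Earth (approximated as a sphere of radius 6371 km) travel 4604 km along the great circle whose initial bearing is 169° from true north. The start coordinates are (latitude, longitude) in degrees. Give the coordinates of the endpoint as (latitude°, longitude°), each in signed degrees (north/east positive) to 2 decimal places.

-61.81°, -33.29°

Angular distance δ = d/R = 4604/6371 = 0.72265 rad; initial bearing θ = 2.9496 rad.
sin φ₂ = sin φ₁ cos δ + cos φ₁ sin δ cos θ = (-0.3715)(0.7501) + (0.9284)(0.6614)(-0.9816) = -0.8814, so φ₂ = -61.81°.
Δλ = atan2(sin θ sin δ cos φ₁, cos δ − sin φ₁ sin φ₂) = atan2(0.1172, 0.4226) = 15.495°.
λ₂ = -48.787° + 15.495° = -33.29°.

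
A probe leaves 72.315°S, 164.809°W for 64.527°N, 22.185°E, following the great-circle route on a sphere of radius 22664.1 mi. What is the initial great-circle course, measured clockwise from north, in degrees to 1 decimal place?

201.6°

Δλ = -173.006° = -3.0195 rad.
y = sin Δλ · cos φ₂ = (-0.1218)(0.4301) = -0.0524
x = cos φ₁ sin φ₂ − sin φ₁ cos φ₂ cos Δλ = (0.3038)(0.9028) − (-0.9527)(0.4301)(-0.9926) = -0.1325
θ = atan2(y, x) = -158.43°; adding 360° gives 201.6°.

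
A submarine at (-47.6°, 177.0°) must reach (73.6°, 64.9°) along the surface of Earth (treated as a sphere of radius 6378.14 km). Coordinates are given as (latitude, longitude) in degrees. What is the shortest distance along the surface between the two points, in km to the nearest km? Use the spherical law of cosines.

15725 km

With latitudes φ₁ = -47.600°, φ₂ = 73.600° and longitude difference Δλ = -112.100°:
cos c = sin φ₁ sin φ₂ + cos φ₁ cos φ₂ cos Δλ = (-0.7385)(0.9593) + (0.6743)(0.2823)(-0.3762) = -0.78004,
so c = arccos(-0.78004) = 2.46552 rad.
Distance = R·c = 6378.14 × 2.4655 ≈ 15725 km.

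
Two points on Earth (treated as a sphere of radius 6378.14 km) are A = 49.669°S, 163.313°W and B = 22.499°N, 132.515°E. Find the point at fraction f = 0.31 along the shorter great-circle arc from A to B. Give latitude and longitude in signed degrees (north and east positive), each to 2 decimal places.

The central angle between A and B is δ = 1.6020 rad.
With f = 0.31, the slerp weights are sin((1−f)δ)/sin δ = 0.8941 and sin(fδ)/sin δ = 0.4767.
Weighted sum of the unit vectors: (0.8941)·(-0.6199,-0.1858,-0.7623) + (0.4767)·(-0.6243,0.6810,0.3827) = (-0.8519, 0.1585, -0.4992).
Converting back: φ = atan2(z, √(x²+y²)) = -29.94°, λ = atan2(y, x) = 169.46°.

-29.94°, 169.46°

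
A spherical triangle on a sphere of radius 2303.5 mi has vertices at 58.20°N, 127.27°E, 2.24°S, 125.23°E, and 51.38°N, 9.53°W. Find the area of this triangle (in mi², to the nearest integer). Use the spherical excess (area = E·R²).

Side lengths (central angles): a = 2.0597, b = 1.1326, c = 1.0553 rad; semiperimeter s = 2.1238.
By l'Huilier's theorem, tan(E/4) = √[tan(s/2) tan((s−a)/2) tan((s−b)/2) tan((s−c)/2)], giving spherical excess E = 0.5390 rad.
Area = E·R² = 0.5390 × (2303.5)² ≈ 2859786 mi².

2859786 mi²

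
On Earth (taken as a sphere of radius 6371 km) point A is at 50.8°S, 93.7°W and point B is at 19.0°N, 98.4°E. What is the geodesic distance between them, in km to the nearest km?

16322 km

In radians: φ₁ = -0.8866, φ₂ = 0.3316, Δλ = -167.900° = -2.9304 rad.
Haversine: a = sin²(Δφ/2) + cos φ₁ cos φ₂ sin²(Δλ/2) = 0.3274 + (0.6320)(0.9455)(0.9889) = 0.91831.
Central angle c = 2·arcsin(√a) = 2.56187 rad.
Distance = R·c = 6371 × 2.5619 ≈ 16322 km.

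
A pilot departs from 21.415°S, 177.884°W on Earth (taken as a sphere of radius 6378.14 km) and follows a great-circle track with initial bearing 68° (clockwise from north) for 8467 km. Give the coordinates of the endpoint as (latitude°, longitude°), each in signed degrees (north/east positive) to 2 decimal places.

14.51°, -109.52°

Angular distance δ = d/R = 8467/6378.14 = 1.32750 rad; initial bearing θ = 1.1868 rad.
sin φ₂ = sin φ₁ cos δ + cos φ₁ sin δ cos θ = (-0.3651)(0.2409) + (0.9310)(0.9705)(0.3746) = 0.2505, so φ₂ = 14.51°.
Δλ = atan2(sin θ sin δ cos φ₁, cos δ − sin φ₁ sin φ₂) = atan2(0.8378, 0.3324) = 68.360°.
λ₂ = -177.884° + 68.360° = -109.52°.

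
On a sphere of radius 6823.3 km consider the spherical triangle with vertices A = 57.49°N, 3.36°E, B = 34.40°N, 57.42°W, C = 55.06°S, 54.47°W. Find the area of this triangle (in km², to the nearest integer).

Side lengths (central angles): a = 1.5620, b = 2.1263, c = 0.8053 rad; semiperimeter s = 2.2468.
By l'Huilier's theorem, tan(E/4) = √[tan(s/2) tan((s−a)/2) tan((s−b)/2) tan((s−c)/2)], giving spherical excess E = 0.7833 rad.
Area = E·R² = 0.7833 × (6823.3)² ≈ 36468838 km².

36468838 km²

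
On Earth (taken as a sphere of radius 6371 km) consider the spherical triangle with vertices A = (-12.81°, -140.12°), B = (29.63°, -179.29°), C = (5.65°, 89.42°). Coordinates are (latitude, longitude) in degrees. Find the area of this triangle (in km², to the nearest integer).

40496568 km²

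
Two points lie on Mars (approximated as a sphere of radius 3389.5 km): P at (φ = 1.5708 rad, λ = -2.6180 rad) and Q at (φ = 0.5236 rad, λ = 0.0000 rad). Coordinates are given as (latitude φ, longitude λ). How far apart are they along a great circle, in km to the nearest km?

3549 km

In radians: φ₁ = 1.5708, φ₂ = 0.5236, Δλ = 150.000° = 2.6180 rad.
cos c = sin φ₁ sin φ₂ + cos φ₁ cos φ₂ cos Δλ = (1.0000)(0.5000) + (-0.0000)(0.8660)(-0.8660) = 0.50000,
so c = arccos(0.50000) = 1.04719 rad.
Distance = R·c = 3389.5 × 1.0472 ≈ 3549 km.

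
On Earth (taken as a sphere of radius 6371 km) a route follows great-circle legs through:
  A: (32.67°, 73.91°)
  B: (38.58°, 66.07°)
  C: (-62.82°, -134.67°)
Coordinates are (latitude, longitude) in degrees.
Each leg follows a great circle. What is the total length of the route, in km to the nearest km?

17946 km

Leg A→B: central angle 0.1516 rad, distance 965.7 km.
Leg B→C: central angle 2.6653 rad, distance 16980.5 km.
Total: 965.7 + 16980.5 ≈ 17946 km.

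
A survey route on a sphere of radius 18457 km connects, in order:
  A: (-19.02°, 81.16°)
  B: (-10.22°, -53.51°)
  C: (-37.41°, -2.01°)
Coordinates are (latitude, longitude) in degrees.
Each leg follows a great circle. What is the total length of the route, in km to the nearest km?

Leg A→B: central angle 2.2096 rad, distance 40783.4 km.
Leg B→C: central angle 0.9343 rad, distance 17243.6 km.
Total: 40783.4 + 17243.6 ≈ 58027 km.

58027 km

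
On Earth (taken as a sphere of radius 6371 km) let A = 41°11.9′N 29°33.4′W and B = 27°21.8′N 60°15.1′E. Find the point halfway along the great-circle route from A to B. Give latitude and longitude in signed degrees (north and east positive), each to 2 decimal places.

43.81°, 20.06°

Central angle δ = 1.2609 rad. Interpolating on the sphere with fraction f = 0.5:
P = [sin((1−f)δ)·A + sin(fδ)·B] / sin δ = 0.6190·A + 0.6190·B in Cartesian coordinates,
giving P = (0.6779, 0.2475, 0.6922), i.e. latitude 43.81°, longitude 20.06°.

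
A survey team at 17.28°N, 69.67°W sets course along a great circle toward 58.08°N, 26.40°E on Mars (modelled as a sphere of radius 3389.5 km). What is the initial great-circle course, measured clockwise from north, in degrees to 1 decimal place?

32.4°

With φ₁ = 0.3016, φ₂ = 1.0137, Δλ = 1.6767 rad, the forward-azimuth formula gives
θ = atan2( sin Δλ cos φ₂ , cos φ₁ sin φ₂ − sin φ₁ cos φ₂ cos Δλ ) = atan2(0.5258, 0.8271) = 32.44°.
So the initial bearing is 32.4°.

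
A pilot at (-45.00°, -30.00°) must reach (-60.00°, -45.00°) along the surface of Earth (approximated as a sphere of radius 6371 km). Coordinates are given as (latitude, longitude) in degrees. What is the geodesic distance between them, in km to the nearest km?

1942 km

In radians: φ₁ = -0.7854, φ₂ = -1.0472, Δλ = -15.000° = -0.2618 rad.
cos c = sin φ₁ sin φ₂ + cos φ₁ cos φ₂ cos Δλ = (-0.7071)(-0.8660) + (0.7071)(0.5000)(0.9659) = 0.95388,
so c = arccos(0.95388) = 0.30489 rad.
Distance = R·c = 6371 × 0.3049 ≈ 1942 km.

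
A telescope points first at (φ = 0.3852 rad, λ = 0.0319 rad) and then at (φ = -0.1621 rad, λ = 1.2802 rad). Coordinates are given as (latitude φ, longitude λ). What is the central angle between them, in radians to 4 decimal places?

1.3395 rad

With latitudes φ₁ = 22.070°, φ₂ = -9.288° and longitude difference Δλ = 71.522°:
Haversine: a = sin²(Δφ/2) + cos φ₁ cos φ₂ sin²(Δλ/2) = 0.0730 + (0.9267)(0.9869)(0.3415) = 0.38539.
Central angle c = 2·arcsin(√a) = 1.33952 rad.
So the angular separation is 1.3395 rad.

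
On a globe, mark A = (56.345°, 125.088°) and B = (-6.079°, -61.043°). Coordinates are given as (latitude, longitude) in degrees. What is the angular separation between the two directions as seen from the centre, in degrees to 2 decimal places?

129.50°

In radians: φ₁ = 0.9834, φ₂ = -0.1061, Δλ = 173.869° = 3.0346 rad.
Haversine: a = sin²(Δφ/2) + cos φ₁ cos φ₂ sin²(Δλ/2) = 0.2685 + (0.5542)(0.9944)(0.9971) = 0.81804.
Central angle c = 2·arcsin(√a) = 2.26019 rad.
So the angular separation is 129.50°.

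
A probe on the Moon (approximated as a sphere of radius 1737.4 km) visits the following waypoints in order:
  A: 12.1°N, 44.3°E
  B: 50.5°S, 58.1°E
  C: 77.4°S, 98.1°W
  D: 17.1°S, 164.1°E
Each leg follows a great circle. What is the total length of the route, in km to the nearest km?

Leg A→B: central angle 1.1127 rad, distance 1933.2 km.
Leg B→C: central angle 0.8943 rad, distance 1553.7 km.
Leg C→D: central angle 1.3092 rad, distance 2274.5 km.
Total: 1933.2 + 1553.7 + 2274.5 ≈ 5761 km.

5761 km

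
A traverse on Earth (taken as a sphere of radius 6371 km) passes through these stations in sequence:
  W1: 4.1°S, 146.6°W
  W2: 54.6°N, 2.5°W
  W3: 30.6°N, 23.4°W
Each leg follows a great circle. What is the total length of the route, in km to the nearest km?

Leg W1→W2: central angle 2.1251 rad, distance 13538.8 km.
Leg W2→W3: central angle 0.4934 rad, distance 3143.3 km.
Total: 13538.8 + 3143.3 ≈ 16682 km.

16682 km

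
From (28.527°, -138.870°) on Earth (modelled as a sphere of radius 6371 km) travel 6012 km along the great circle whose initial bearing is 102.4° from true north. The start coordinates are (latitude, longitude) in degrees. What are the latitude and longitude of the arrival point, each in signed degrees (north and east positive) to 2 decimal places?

Angular distance δ = d/R = 6012/6371 = 0.94365 rad; initial bearing θ = 1.7872 rad.
sin φ₂ = sin φ₁ cos δ + cos φ₁ sin δ cos θ = (0.4776)(0.5868) + (0.8786)(0.8097)(-0.2147) = 0.1275, so φ₂ = 7.32°.
Δλ = atan2(sin θ sin δ cos φ₁, cos δ − sin φ₁ sin φ₂) = atan2(0.6948, 0.5259) = 52.875°.
λ₂ = -138.870° + 52.875° = -85.99°.

7.32°, -85.99°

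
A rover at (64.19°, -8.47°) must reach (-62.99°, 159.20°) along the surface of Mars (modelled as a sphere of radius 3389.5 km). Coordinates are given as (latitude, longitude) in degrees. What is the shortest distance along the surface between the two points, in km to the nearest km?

Let φ₁ = 1.1203 rad, φ₂ = -1.0994 rad, and Δλ = 2.9264 rad.
cos c = sin φ₁ sin φ₂ + cos φ₁ cos φ₂ cos Δλ = (0.9002)(-0.8909) + (0.4354)(0.4541)(-0.9769) = -0.99522,
so c = arccos(-0.99522) = 3.04378 rad.
Distance = R·c = 3389.5 × 3.0438 ≈ 10317 km.

10317 km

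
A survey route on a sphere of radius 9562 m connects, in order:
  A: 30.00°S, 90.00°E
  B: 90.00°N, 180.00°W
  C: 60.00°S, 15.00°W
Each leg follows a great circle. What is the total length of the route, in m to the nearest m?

Leg A→B: central angle 2.0944 rad, distance 20026.6 m.
Leg B→C: central angle 2.6180 rad, distance 25033.3 m.
Total: 20026.6 + 25033.3 ≈ 45060 m.

45060 m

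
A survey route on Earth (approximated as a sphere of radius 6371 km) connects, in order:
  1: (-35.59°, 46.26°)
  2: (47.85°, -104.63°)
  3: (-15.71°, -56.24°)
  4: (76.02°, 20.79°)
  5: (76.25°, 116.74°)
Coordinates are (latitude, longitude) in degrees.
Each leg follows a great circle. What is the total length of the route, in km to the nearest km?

39445 km

Leg 1→2: central angle 2.7099 rad, distance 17264.8 km.
Leg 2→3: central angle 1.3405 rad, distance 8540.5 km.
Leg 3→4: central angle 1.7829 rad, distance 11359.1 km.
Leg 4→5: central angle 0.3579 rad, distance 2280.5 km.
Total: 17264.8 + 8540.5 + 11359.1 + 2280.5 ≈ 39445 km.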